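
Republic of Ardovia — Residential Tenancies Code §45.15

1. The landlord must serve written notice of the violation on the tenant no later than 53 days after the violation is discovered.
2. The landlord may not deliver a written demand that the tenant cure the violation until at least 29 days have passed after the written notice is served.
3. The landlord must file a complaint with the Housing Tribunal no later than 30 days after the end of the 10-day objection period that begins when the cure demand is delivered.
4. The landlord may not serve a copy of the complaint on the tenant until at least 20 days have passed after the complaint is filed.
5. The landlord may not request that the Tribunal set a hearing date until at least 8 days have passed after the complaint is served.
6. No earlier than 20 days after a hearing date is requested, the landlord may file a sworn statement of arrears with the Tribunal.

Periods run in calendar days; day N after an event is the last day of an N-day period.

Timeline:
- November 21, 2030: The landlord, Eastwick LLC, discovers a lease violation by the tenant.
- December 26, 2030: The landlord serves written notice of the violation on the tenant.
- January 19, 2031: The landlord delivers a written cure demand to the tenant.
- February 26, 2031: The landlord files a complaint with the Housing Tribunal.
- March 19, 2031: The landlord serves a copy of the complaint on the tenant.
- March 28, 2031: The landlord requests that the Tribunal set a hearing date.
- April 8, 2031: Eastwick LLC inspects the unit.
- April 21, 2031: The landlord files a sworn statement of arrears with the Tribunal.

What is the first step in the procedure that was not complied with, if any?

Step 2

Step 1 — counting 53 days from November 21, 2030 (when the violation is discovered) gives a deadline of January 13, 2031; December 26, 2030 is within that limit.
Step 2 — must wait 29 days from December 26, 2030 (when the written notice is served), so not before January 24, 2031; done January 19, 2031 — 5 days too early.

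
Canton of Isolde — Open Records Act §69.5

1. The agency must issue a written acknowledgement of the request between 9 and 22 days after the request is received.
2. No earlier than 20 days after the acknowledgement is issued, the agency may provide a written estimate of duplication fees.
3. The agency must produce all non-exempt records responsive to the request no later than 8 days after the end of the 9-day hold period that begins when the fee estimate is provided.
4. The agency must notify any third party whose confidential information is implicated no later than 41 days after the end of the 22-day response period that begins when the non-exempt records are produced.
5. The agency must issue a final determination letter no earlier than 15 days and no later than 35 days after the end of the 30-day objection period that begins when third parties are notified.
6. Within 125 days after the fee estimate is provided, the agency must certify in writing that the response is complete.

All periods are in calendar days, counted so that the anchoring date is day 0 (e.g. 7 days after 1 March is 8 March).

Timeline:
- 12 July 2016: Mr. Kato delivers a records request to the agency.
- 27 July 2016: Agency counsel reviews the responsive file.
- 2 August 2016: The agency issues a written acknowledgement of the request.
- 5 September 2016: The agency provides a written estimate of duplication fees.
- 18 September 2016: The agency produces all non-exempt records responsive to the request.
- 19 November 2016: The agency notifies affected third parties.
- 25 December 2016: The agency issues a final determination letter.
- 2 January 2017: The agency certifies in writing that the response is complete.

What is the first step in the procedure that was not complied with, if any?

Step 5

(1) the permitted window runs from 12 July 2016 + 9 = 21 July 2016 to 12 July 2016 + 22 = 3 August 2016; done 2 August 2016, which is between those dates.
(2) permitted from 2 August 2016 + 20 days = 22 August 2016 onward; 5 September 2016 is on or after that date.
(3) due by 14 September 2016 + 8 days = 22 September 2016; done 18 September 2016 — timely.
(4) due by 10 October 2016 + 41 days = 20 November 2016; 19 November 2016 is within that limit.
(5) the permitted window runs from 19 December 2016 + 15 = 3 January 2017 to 19 December 2016 + 35 = 23 January 2017; done 25 December 2016 — 9 days before the window opened.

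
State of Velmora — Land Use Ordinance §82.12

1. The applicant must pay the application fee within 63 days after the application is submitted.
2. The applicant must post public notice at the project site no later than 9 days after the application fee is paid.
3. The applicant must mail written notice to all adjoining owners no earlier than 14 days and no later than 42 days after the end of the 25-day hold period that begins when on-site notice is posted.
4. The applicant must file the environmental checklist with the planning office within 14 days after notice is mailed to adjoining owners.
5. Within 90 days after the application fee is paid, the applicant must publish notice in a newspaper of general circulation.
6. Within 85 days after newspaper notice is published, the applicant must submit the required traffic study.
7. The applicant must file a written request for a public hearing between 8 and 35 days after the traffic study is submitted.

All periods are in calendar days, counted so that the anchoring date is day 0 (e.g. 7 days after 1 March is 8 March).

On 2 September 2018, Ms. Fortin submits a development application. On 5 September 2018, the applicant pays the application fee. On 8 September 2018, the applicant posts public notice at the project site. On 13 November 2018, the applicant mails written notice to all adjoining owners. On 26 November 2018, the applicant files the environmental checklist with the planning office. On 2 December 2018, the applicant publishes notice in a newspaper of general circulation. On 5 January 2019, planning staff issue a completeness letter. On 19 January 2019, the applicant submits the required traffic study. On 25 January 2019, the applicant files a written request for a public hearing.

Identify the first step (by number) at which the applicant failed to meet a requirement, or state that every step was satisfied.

Step 1: 63 days after 2 September 2018 (when the application is submitted) is 4 November 2018; completed 5 September 2018, before the deadline.
Step 2: 9 days after 5 September 2018 (when the application fee is paid) is 14 September 2018; 8 September 2018 is within that limit.
Step 3: the window is 14–42 days after 3 October 2018 (end of the 25-day hold period, which began when on-site notice is posted on 8 September 2018), so 17 October 2018 through 14 November 2018; 13 November 2018 falls inside that range.
Step 4: 14 days after 13 November 2018 (when notice is mailed to adjoining owners) is 27 November 2018; done 26 November 2018 — timely.
Step 5: 90 days after 5 September 2018 (when the application fee is paid) is 4 December 2018; done 2 December 2018 — timely.
Step 6: 85 days after 2 December 2018 (when newspaper notice is published) is 25 February 2019; completed 19 January 2019, before the deadline.
Step 7: the window is 8–35 days after 19 January 2019 (when the traffic study is submitted), so 27 January 2019 through 23 February 2019; 25 January 2019 is 2 days too early.

Step 7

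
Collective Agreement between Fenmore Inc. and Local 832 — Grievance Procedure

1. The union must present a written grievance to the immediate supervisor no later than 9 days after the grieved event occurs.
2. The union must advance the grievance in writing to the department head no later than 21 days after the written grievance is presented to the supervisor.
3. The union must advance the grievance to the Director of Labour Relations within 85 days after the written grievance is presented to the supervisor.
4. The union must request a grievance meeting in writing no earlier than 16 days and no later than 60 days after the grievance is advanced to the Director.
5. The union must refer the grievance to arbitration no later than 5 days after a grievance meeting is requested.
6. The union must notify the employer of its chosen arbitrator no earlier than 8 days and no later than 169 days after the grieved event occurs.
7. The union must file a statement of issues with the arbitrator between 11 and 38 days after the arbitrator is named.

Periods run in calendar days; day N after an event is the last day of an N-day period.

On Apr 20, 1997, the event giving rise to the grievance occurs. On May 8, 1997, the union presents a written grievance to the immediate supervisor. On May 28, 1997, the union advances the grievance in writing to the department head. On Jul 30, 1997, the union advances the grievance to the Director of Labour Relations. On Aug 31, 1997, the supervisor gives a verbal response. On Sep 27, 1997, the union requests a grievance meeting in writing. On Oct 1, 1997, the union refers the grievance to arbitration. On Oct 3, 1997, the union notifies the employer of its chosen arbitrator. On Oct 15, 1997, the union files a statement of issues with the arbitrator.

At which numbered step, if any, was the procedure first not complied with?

Step 1: 9 days after Apr 20, 1997 (when the grieved event occurs) is Apr 29, 1997; May 8, 1997 misses that deadline by 9 days.

Step 1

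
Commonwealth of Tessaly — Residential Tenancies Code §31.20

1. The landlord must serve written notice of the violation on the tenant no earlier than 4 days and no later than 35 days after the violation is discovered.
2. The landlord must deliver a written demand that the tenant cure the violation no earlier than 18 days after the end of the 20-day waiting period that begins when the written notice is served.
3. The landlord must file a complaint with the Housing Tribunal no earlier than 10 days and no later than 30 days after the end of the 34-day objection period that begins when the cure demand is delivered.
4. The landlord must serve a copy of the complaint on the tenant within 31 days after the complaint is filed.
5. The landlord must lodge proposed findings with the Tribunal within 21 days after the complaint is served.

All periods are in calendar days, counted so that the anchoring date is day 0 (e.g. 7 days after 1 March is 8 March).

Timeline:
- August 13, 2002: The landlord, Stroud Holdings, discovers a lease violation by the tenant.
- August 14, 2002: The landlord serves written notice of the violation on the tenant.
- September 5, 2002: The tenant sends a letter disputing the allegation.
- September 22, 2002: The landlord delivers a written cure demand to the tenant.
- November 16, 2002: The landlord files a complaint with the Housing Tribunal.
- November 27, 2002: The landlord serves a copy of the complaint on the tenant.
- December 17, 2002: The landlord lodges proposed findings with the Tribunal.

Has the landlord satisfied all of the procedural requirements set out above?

No

(1) the permitted window runs from August 13, 2002 + 4 = August 17, 2002 to August 13, 2002 + 35 = September 17, 2002; August 14, 2002 is 3 days too early.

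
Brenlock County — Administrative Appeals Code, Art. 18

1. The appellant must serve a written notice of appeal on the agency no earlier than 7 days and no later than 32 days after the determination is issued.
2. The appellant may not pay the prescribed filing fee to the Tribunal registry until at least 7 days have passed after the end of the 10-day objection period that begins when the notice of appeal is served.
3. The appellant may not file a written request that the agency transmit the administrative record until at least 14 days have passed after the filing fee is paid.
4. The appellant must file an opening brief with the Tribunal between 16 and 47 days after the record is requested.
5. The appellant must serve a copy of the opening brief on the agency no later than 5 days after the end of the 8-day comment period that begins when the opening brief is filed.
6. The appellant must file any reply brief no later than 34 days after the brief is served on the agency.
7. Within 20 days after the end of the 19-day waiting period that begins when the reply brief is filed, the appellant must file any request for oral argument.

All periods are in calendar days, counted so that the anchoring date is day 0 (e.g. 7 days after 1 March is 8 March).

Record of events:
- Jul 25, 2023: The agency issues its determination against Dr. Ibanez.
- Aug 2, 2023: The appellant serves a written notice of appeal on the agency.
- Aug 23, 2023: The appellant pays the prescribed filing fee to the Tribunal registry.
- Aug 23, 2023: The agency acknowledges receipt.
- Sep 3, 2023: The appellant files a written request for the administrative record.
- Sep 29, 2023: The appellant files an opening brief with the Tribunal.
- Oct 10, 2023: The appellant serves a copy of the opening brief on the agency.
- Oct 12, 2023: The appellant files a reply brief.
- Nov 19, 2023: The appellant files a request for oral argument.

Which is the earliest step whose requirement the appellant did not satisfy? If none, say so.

Step 1: the window is 7–32 days after Jul 25, 2023 (when the determination is issued), so Aug 1, 2023 through Aug 26, 2023; done Aug 2, 2023, which is between those dates.
Step 2: the earliest permitted date is 7 days after Aug 12, 2023 (end of the 10-day objection period, which began when the notice of appeal is served on Aug 2, 2023), i.e. Aug 19, 2023; done Aug 23, 2023 — permitted.
Step 3: the earliest permitted date is 14 days after Aug 23, 2023 (when the filing fee is paid), i.e. Sep 6, 2023; Sep 3, 2023 is 3 days before the earliest permitted date.

Step 3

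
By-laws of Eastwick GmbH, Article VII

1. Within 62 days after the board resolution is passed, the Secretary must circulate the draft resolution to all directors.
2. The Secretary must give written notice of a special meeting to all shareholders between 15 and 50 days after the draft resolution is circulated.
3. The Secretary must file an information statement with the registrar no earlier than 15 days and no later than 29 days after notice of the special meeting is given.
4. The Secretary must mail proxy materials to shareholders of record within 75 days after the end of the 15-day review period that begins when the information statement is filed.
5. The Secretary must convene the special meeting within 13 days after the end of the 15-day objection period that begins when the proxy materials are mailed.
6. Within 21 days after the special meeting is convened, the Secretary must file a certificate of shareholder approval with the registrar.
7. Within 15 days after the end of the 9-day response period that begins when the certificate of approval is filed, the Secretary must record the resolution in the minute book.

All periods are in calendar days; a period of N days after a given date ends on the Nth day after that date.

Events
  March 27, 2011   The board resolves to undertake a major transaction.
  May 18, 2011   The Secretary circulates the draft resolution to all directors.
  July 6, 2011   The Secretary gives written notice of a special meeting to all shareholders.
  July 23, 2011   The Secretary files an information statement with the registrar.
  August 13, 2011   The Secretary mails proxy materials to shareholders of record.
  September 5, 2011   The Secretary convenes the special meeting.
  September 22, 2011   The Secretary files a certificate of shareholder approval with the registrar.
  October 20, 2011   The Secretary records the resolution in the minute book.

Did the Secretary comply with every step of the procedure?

Step 1: 62 days after March 27, 2011 (when the board resolution is passed) is May 28, 2011; completed May 18, 2011, before the deadline.
Step 2: the window is 15–50 days after May 18, 2011 (when the draft resolution is circulated), so June 2, 2011 through July 7, 2011; done July 6, 2011 — within the window.
Step 3: the window is 15–29 days after July 6, 2011 (when notice of the special meeting is given), so July 21, 2011 through August 4, 2011; done July 23, 2011, which is between those dates.
Step 4: 75 days after August 7, 2011 (end of the 15-day review period, which began when the information statement is filed on July 23, 2011) is October 21, 2011; August 13, 2011 is within that limit.
Step 5: 13 days after August 28, 2011 (end of the 15-day objection period, which began when the proxy materials are mailed on August 13, 2011) is September 10, 2011; completed September 5, 2011, before the deadline.
Step 6: 21 days after September 5, 2011 (when the special meeting is convened) is September 26, 2011; completed September 22, 2011, before the deadline.
Step 7: 15 days after October 1, 2011 (end of the 9-day response period, which began when the certificate of approval is filed on September 22, 2011) is October 16, 2011; not done until October 20, 2011, 4 days after the deadline.
No need to go further; step 7 was not satisfied.

No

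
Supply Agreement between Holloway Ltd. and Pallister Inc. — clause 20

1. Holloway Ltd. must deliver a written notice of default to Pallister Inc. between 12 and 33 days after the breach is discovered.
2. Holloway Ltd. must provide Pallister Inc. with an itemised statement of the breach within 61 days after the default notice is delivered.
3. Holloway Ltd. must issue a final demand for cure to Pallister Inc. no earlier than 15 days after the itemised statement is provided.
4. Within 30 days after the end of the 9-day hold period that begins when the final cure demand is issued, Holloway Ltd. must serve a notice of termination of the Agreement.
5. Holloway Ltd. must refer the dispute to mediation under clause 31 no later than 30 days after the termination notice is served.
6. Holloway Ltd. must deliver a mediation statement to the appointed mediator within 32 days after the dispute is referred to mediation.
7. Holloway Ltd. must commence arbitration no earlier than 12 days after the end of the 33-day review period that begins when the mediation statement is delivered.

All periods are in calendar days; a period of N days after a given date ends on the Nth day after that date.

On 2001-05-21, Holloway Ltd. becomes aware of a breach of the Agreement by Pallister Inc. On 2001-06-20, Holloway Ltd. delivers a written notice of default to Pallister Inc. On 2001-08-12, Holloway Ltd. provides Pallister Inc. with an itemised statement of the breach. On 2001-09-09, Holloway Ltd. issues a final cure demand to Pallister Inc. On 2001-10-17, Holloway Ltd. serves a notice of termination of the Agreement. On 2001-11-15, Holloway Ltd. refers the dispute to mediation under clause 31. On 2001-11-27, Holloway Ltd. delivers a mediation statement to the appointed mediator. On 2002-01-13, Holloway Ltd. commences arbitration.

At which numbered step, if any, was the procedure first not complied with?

Step 1: the window is 12–33 days after 2001-05-21 (when the breach is discovered), so 2001-06-02 through 2001-06-23; done 2001-06-20 — within the window.
Step 2: 61 days after 2001-06-20 (when the default notice is delivered) is 2001-08-20; completed 2001-08-12, before the deadline.
Step 3: the earliest permitted date is 15 days after 2001-08-12 (when the itemised statement is provided), i.e. 2001-08-27; 2001-09-09 is on or after that date.
Step 4: 30 days after 2001-09-18 (end of the 9-day hold period, which began when the final cure demand is issued on 2001-09-09) is 2001-10-18; completed 2001-10-17, before the deadline.
Step 5: 30 days after 2001-10-17 (when the termination notice is served) is 2001-11-16; 2001-11-15 is within that limit.
Step 6: 32 days after 2001-11-15 (when the dispute is referred to mediation) is 2001-12-17; 2001-11-27 is within that limit.
Step 7: the earliest permitted date is 12 days after 2001-12-30 (end of the 33-day review period, which began when the mediation statement is delivered on 2001-11-27), i.e. 2002-01-11; 2002-01-13 is on or after that date.

None — every step was satisfied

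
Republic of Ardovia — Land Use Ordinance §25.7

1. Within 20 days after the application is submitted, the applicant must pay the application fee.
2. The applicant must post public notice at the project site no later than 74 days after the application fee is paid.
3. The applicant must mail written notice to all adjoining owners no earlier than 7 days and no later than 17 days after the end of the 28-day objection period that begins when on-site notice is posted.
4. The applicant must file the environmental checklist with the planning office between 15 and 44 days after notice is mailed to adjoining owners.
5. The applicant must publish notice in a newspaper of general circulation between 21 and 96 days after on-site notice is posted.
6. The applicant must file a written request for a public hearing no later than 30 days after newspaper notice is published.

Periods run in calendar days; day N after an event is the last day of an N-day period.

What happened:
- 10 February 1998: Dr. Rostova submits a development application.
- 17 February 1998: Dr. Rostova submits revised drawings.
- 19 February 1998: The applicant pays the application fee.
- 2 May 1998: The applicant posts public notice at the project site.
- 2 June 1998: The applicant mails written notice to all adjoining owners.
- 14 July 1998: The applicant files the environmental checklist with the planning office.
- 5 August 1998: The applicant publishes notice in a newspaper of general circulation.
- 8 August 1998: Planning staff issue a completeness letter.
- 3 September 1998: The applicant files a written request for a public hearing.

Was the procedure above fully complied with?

No

Step 1 — counting 20 days from 10 February 1998 (when the application is submitted) gives a deadline of 2 March 1998; 19 February 1998 is within that limit.
Step 2 — counting 74 days from 19 February 1998 (when the application fee is paid) gives a deadline of 4 May 1998; done 2 May 1998 — timely.
Step 3 — 7 and 17 days from 30 May 1998 (end of the 28-day objection period, which began when on-site notice is posted on 2 May 1998) are 6 June 1998 and 16 June 1998 respectively; done 2 June 1998 — 4 days before the window opened.
Later steps need not be reached.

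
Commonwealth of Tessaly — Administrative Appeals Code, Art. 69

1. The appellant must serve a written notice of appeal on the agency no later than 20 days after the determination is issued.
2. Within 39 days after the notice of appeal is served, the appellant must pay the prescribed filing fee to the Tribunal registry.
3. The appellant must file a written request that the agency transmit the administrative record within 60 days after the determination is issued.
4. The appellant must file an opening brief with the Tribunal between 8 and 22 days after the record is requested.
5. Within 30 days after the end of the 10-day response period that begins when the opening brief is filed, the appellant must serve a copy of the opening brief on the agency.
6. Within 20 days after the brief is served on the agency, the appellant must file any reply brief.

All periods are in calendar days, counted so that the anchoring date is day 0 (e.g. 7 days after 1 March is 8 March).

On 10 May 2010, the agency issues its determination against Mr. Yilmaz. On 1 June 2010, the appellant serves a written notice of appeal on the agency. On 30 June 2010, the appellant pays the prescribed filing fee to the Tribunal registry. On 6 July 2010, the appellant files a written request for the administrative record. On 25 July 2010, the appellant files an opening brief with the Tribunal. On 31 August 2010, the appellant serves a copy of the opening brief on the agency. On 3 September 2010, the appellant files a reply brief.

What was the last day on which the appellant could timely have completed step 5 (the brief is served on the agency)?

The opening brief is filed on 25 July 2010; the 10-day response period therefore ends 4 August 2010, and step 5 runs from that date. 30 days after 4 August 2010 is 3 September 2010.

3 September 2010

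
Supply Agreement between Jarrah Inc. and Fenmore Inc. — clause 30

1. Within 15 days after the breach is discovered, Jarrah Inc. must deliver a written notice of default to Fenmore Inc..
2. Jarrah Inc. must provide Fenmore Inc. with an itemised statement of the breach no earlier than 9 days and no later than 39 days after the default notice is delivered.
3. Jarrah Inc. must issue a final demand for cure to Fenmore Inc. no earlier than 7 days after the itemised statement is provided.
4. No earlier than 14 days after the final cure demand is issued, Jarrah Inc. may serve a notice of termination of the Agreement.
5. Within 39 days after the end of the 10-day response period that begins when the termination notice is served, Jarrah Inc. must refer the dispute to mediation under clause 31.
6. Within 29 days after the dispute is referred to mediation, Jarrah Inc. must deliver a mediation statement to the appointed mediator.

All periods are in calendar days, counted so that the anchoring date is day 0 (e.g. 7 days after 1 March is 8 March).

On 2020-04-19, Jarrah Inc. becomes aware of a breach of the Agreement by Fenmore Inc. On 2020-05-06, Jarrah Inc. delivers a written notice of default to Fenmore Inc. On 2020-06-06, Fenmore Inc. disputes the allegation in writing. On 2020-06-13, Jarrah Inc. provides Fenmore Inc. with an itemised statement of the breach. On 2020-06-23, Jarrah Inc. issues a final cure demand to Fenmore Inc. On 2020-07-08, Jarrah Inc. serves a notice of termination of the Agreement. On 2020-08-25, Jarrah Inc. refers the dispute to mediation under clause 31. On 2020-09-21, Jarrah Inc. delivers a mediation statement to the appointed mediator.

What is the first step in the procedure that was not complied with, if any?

Step 1 — counting 15 days from 2020-04-19 (when the breach is discovered) gives a deadline of 2020-05-04; 2020-05-06 misses that deadline by 2 days.

Step 1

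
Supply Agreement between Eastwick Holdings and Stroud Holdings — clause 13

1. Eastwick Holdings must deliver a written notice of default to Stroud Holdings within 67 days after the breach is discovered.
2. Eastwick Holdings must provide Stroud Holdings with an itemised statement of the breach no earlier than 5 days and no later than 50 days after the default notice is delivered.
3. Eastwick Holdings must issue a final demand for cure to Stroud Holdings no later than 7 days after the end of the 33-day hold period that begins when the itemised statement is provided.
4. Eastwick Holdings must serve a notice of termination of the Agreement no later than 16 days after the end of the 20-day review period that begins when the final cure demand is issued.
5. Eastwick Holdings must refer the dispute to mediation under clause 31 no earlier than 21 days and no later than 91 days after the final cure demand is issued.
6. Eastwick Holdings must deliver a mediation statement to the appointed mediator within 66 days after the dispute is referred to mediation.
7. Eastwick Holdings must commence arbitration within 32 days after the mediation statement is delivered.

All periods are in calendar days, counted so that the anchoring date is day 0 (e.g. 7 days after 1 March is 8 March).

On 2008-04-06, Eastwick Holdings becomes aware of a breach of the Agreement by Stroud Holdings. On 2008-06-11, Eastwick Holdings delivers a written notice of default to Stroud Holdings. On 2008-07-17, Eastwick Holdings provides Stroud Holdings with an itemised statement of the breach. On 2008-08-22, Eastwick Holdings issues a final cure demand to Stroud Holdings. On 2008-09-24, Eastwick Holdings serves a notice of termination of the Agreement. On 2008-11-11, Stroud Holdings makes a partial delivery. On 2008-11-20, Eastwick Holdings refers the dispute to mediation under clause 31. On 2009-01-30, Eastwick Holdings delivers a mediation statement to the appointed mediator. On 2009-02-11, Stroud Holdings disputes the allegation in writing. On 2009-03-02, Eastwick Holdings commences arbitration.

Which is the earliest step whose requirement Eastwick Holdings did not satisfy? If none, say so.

Step 6

Step 1: 67 days after 2008-04-06 (when the breach is discovered) is 2008-06-12; completed 2008-06-11, before the deadline.
Step 2: the window is 5–50 days after 2008-06-11 (when the default notice is delivered), so 2008-06-16 through 2008-07-31; done 2008-07-17 — within the window.
Step 3: 7 days after 2008-08-19 (end of the 33-day hold period, which began when the itemised statement is provided on 2008-07-17) is 2008-08-26; completed 2008-08-22, before the deadline.
Step 4: 16 days after 2008-09-11 (end of the 20-day review period, which began when the final cure demand is issued on 2008-08-22) is 2008-09-27; done 2008-09-24 — timely.
Step 5: the window is 21–91 days after 2008-08-22 (when the final cure demand is issued), so 2008-09-12 through 2008-11-21; 2008-11-20 falls inside that range.
Step 6: 66 days after 2008-11-20 (when the dispute is referred to mediation) is 2009-01-25; done 2009-01-30 — 5 days late.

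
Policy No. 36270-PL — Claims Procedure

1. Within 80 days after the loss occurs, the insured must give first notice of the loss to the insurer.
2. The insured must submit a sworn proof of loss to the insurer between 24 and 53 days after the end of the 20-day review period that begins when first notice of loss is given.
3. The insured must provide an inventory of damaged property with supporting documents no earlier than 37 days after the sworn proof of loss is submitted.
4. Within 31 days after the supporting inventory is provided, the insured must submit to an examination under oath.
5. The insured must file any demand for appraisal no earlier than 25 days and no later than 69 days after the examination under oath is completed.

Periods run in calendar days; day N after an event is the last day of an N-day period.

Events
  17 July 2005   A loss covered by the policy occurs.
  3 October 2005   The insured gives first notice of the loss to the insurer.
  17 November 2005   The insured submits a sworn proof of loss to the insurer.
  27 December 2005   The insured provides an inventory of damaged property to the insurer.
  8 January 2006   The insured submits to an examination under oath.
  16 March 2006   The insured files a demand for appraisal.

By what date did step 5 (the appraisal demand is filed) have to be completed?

Step 5 runs from 8 January 2006, when the examination under oath is completed. The window is 25–69 days after 8 January 2006; it closes on 18 March 2006.

18 March 2006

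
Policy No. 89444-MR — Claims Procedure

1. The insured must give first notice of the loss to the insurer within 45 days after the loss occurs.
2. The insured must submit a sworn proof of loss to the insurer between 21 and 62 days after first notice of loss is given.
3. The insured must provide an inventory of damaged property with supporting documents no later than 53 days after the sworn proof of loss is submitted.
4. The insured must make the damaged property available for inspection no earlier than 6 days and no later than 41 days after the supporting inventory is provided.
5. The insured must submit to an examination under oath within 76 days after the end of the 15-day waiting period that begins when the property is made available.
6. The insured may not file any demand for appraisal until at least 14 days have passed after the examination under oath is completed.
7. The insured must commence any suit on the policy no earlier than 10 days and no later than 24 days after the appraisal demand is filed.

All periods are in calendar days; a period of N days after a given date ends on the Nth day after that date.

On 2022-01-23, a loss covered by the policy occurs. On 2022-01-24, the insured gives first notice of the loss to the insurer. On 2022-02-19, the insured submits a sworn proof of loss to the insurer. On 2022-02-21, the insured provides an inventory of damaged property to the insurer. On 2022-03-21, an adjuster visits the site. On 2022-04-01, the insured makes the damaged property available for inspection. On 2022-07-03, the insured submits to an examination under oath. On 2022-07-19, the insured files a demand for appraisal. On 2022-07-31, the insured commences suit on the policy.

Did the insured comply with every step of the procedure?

Step 1: 45 days after 2022-01-23 (when the loss occurs) is 2022-03-09; completed 2022-01-24, before the deadline.
Step 2: the window is 21–62 days after 2022-01-24 (when first notice of loss is given), so 2022-02-14 through 2022-03-27; 2022-02-19 falls inside that range.
Step 3: 53 days after 2022-02-19 (when the sworn proof of loss is submitted) is 2022-04-13; 2022-02-21 is within that limit.
Step 4: the window is 6–41 days after 2022-02-21 (when the supporting inventory is provided), so 2022-02-27 through 2022-04-03; 2022-04-01 falls inside that range.
Step 5: 76 days after 2022-04-16 (end of the 15-day waiting period, which began when the property is made available on 2022-04-01) is 2022-07-01; 2022-07-03 misses that deadline by 2 days.

No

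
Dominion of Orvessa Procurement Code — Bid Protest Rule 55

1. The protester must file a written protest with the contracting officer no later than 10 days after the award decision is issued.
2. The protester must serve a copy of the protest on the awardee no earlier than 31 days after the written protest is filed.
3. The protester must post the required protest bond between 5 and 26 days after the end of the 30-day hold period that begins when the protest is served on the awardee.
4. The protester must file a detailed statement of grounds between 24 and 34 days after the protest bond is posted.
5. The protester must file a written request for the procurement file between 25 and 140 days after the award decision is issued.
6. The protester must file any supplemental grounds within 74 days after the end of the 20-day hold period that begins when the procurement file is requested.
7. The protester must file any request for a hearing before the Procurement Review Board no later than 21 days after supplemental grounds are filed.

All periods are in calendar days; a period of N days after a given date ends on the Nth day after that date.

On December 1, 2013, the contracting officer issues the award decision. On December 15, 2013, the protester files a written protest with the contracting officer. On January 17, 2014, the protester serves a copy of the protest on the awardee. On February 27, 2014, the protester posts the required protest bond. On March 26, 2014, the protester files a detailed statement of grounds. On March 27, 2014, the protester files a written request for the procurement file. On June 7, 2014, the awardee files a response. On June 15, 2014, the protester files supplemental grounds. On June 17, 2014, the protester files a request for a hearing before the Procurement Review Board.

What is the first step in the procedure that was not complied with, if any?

(1) due by December 1, 2013 + 10 days = December 11, 2013; December 15, 2013 misses that deadline by 4 days.
The procedure was therefore not followed at step 1.

Step 1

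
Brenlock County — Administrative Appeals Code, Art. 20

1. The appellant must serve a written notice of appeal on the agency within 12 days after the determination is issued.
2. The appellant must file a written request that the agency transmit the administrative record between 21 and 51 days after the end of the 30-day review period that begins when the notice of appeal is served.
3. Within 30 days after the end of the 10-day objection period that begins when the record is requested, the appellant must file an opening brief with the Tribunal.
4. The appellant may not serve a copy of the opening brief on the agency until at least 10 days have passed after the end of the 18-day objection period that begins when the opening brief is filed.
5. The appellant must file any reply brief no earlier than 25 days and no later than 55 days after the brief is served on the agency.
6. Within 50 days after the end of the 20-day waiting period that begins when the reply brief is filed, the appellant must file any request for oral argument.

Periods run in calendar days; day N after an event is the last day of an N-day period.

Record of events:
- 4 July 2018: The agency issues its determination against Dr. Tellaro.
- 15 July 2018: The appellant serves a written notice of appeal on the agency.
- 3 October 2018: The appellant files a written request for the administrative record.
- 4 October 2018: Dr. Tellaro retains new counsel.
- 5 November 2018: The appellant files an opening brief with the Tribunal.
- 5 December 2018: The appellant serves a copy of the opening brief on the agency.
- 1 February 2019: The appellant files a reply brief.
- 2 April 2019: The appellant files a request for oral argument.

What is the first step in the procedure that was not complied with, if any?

Step 5

(1) due by 4 July 2018 + 12 days = 16 July 2018; 15 July 2018 is within that limit.
(2) the permitted window runs from 14 August 2018 + 21 = 4 September 2018 to 14 August 2018 + 51 = 4 October 2018; done 3 October 2018 — within the window.
(3) due by 13 October 2018 + 30 days = 12 November 2018; completed 5 November 2018, before the deadline.
(4) permitted from 23 November 2018 + 10 days = 3 December 2018 onward; 5 December 2018 is on or after that date.
(5) the permitted window runs from 5 December 2018 + 25 = 30 December 2018 to 5 December 2018 + 55 = 29 January 2019; done 1 February 2019 — 3 days after the window closed.
No need to go further; step 5 was not satisfied.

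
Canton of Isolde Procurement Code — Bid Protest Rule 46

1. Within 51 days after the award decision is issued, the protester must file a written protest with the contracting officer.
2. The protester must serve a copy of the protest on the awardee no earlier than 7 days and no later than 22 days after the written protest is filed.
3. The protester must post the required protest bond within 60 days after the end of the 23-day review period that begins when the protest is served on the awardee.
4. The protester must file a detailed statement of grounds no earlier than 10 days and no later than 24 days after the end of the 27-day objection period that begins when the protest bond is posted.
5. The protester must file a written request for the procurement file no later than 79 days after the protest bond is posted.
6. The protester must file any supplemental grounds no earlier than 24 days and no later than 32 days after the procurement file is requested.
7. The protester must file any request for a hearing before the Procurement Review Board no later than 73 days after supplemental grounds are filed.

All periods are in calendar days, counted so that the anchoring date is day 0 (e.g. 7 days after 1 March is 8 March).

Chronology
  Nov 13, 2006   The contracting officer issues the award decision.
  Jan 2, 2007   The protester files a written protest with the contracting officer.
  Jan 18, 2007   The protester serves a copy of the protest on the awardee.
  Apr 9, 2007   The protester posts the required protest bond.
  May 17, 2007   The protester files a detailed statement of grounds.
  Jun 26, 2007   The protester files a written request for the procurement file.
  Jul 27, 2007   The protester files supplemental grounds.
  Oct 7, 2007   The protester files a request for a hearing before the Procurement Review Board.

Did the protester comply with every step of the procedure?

Yes

(1) due by Nov 13, 2006 + 51 days = Jan 3, 2007; done Jan 2, 2007 — timely.
(2) the permitted window runs from Jan 2, 2007 + 7 = Jan 9, 2007 to Jan 2, 2007 + 22 = Jan 24, 2007; Jan 18, 2007 falls inside that range.
(3) due by Feb 10, 2007 + 60 days = Apr 11, 2007; done Apr 9, 2007 — timely.
(4) the permitted window runs from May 6, 2007 + 10 = May 16, 2007 to May 6, 2007 + 24 = May 30, 2007; done May 17, 2007, which is between those dates.
(5) due by Apr 9, 2007 + 79 days = Jun 27, 2007; Jun 26, 2007 is within that limit.
(6) the permitted window runs from Jun 26, 2007 + 24 = Jul 20, 2007 to Jun 26, 2007 + 32 = Jul 28, 2007; Jul 27, 2007 falls inside that range.
(7) due by Jul 27, 2007 + 73 days = Oct 8, 2007; done Oct 7, 2007 — timely.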